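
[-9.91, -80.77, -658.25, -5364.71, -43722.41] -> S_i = -9.91*8.15^i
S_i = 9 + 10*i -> [9, 19, 29, 39, 49]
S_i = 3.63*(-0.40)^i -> [3.63, -1.45, 0.58, -0.23, 0.09]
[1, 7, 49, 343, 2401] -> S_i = 1*7^i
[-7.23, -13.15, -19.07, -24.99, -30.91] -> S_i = -7.23 + -5.92*i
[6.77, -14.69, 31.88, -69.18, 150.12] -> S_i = 6.77*(-2.17)^i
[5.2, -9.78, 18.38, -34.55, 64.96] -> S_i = 5.20*(-1.88)^i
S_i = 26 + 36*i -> [26, 62, 98, 134, 170]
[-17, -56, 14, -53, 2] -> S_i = Random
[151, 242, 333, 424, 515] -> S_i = 151 + 91*i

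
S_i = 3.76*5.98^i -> [3.76, 22.48, 134.46, 804.07, 4808.31]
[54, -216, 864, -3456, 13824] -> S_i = 54*-4^i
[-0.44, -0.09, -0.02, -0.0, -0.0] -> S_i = -0.44*0.21^i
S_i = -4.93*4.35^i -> [-4.93, -21.45, -93.29, -405.8, -1765.24]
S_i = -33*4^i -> [-33, -132, -528, -2112, -8448]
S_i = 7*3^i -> [7, 21, 63, 189, 567]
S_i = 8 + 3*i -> [8, 11, 14, 17, 20]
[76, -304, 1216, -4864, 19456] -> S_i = 76*-4^i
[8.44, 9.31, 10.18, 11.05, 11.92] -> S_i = 8.44 + 0.87*i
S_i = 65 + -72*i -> [65, -7, -79, -151, -223]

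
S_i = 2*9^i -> [2, 18, 162, 1458, 13122]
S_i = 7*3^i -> [7, 21, 63, 189, 567]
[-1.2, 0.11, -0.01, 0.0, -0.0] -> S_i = -1.20*(-0.09)^i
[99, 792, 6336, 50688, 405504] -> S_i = 99*8^i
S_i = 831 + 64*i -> [831, 895, 959, 1023, 1087]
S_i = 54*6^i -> [54, 324, 1944, 11664, 69984]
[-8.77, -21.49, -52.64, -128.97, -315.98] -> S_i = -8.77*2.45^i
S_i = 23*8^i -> [23, 184, 1472, 11776, 94208]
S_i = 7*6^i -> [7, 42, 252, 1512, 9072]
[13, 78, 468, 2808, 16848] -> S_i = 13*6^i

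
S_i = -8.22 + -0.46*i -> [-8.22, -8.68, -9.14, -9.6, -10.06]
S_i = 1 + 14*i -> [1, 15, 29, 43, 57]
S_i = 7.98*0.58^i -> [7.98, 4.63, 2.68, 1.56, 0.9]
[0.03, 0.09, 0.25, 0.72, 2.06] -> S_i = 0.03*2.88^i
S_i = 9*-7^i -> [9, -63, 441, -3087, 21609]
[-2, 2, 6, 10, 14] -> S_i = -2 + 4*i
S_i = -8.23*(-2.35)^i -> [-8.23, 19.34, -45.45, 106.81, -251.0]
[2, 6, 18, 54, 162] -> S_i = 2*3^i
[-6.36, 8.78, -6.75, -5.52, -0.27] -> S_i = Random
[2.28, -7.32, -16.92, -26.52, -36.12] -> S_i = 2.28 + -9.60*i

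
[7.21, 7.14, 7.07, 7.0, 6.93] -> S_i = 7.21*0.99^i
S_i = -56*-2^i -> [-56, 112, -224, 448, -896]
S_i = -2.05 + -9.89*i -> [-2.05, -11.94, -21.83, -31.72, -41.61]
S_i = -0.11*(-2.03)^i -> [-0.11, 0.22, -0.45, 0.92, -1.87]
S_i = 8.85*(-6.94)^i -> [8.85, -61.42, 426.25, -2958.16, 20529.63]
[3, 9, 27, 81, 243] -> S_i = 3*3^i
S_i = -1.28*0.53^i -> [-1.28, -0.68, -0.36, -0.19, -0.1]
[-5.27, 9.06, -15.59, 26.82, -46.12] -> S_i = -5.27*(-1.72)^i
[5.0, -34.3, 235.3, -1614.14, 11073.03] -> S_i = 5.00*(-6.86)^i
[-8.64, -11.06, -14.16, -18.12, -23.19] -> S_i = -8.64*1.28^i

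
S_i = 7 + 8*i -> [7, 15, 23, 31, 39]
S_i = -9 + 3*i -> [-9, -6, -3, 0, 3]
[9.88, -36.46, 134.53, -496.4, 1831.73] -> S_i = 9.88*(-3.69)^i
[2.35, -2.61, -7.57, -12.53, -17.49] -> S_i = 2.35 + -4.96*i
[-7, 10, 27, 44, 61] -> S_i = -7 + 17*i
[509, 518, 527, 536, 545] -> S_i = 509 + 9*i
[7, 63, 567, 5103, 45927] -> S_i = 7*9^i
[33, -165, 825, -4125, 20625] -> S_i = 33*-5^i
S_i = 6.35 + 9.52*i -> [6.35, 15.87, 25.39, 34.91, 44.43]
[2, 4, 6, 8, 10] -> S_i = 2 + 2*i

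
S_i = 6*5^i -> [6, 30, 150, 750, 3750]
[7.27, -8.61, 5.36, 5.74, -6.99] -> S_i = Random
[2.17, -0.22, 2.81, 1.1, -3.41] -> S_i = Random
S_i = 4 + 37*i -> [4, 41, 78, 115, 152]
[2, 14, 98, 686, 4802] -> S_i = 2*7^i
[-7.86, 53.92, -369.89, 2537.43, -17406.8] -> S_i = -7.86*(-6.86)^i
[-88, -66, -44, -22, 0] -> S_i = -88 + 22*i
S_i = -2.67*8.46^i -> [-2.67, -22.59, -191.1, -1616.67, -13677.06]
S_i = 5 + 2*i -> [5, 7, 9, 11, 13]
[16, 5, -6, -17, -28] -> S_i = 16 + -11*i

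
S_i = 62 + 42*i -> [62, 104, 146, 188, 230]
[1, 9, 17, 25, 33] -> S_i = 1 + 8*i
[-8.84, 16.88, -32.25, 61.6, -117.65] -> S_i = -8.84*(-1.91)^i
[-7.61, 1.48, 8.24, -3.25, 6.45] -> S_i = Random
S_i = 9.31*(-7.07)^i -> [9.31, -65.82, 465.36, -3290.09, 23260.94]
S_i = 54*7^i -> [54, 378, 2646, 18522, 129654]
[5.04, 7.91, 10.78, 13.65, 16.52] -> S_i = 5.04 + 2.87*i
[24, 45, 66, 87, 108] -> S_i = 24 + 21*i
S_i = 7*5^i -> [7, 35, 175, 875, 4375]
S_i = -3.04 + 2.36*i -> [-3.04, -0.68, 1.68, 4.04, 6.4]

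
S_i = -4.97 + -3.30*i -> [-4.97, -8.27, -11.57, -14.87, -18.17]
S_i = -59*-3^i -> [-59, 177, -531, 1593, -4779]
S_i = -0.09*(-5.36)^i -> [-0.09, 0.48, -2.59, 13.86, -74.29]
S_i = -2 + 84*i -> [-2, 82, 166, 250, 334]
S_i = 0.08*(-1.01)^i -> [0.08, -0.08, 0.08, -0.08, 0.08]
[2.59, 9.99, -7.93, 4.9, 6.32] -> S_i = Random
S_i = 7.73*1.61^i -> [7.73, 12.45, 20.04, 32.26, 51.94]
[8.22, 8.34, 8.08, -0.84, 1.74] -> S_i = Random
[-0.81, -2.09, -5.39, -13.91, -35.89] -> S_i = -0.81*2.58^i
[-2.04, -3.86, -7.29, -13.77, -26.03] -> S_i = -2.04*1.89^i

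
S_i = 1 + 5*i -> [1, 6, 11, 16, 21]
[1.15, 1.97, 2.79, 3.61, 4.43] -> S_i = 1.15 + 0.82*i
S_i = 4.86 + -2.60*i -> [4.86, 2.26, -0.34, -2.94, -5.54]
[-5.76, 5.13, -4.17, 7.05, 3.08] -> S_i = Random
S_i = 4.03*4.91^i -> [4.03, 19.79, 97.16, 477.03, 2342.24]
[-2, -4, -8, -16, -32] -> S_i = -2*2^i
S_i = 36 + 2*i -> [36, 38, 40, 42, 44]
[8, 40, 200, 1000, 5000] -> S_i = 8*5^i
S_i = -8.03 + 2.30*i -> [-8.03, -5.73, -3.43, -1.13, 1.17]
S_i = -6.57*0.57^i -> [-6.57, -3.74, -2.13, -1.22, -0.69]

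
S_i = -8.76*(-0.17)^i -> [-8.76, 1.49, -0.25, 0.04, -0.01]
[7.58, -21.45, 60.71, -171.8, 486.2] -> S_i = 7.58*(-2.83)^i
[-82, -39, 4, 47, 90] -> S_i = -82 + 43*i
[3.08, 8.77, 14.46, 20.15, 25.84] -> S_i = 3.08 + 5.69*i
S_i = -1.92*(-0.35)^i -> [-1.92, 0.67, -0.24, 0.08, -0.03]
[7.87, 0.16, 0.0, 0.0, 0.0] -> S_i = 7.87*0.02^i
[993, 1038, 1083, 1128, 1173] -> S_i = 993 + 45*i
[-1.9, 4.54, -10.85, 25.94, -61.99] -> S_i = -1.90*(-2.39)^i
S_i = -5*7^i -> [-5, -35, -245, -1715, -12005]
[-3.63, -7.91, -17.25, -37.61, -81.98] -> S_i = -3.63*2.18^i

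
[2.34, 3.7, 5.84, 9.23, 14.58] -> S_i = 2.34*1.58^i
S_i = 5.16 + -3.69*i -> [5.16, 1.47, -2.22, -5.91, -9.6]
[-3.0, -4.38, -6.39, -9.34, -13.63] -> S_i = -3.00*1.46^i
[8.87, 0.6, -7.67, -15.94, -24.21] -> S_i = 8.87 + -8.27*i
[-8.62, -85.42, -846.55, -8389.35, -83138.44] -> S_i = -8.62*9.91^i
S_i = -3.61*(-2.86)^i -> [-3.61, 10.32, -29.53, 84.45, -241.53]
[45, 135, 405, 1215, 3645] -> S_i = 45*3^i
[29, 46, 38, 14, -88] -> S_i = Random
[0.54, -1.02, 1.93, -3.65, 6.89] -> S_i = 0.54*(-1.89)^i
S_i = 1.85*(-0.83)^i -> [1.85, -1.54, 1.27, -1.06, 0.88]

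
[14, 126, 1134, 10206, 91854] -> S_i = 14*9^i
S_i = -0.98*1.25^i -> [-0.98, -1.23, -1.53, -1.91, -2.39]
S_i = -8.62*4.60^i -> [-8.62, -39.65, -182.4, -839.04, -3859.57]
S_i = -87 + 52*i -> [-87, -35, 17, 69, 121]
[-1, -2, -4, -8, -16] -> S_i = -1*2^i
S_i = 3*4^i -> [3, 12, 48, 192, 768]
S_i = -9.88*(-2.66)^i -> [-9.88, 26.28, -69.91, 185.95, -494.63]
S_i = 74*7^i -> [74, 518, 3626, 25382, 177674]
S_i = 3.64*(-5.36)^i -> [3.64, -19.51, 104.58, -560.53, 3004.42]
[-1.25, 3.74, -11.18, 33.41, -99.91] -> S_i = -1.25*(-2.99)^i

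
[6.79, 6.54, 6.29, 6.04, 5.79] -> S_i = 6.79 + -0.25*i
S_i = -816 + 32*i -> [-816, -784, -752, -720, -688]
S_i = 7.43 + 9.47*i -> [7.43, 16.9, 26.37, 35.84, 45.31]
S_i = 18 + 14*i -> [18, 32, 46, 60, 74]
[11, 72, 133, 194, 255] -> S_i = 11 + 61*i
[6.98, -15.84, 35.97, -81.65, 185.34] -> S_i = 6.98*(-2.27)^i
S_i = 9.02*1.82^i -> [9.02, 16.42, 29.88, 54.38, 98.97]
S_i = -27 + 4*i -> [-27, -23, -19, -15, -11]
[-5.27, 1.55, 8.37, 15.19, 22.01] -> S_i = -5.27 + 6.82*i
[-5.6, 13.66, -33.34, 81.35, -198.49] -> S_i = -5.60*(-2.44)^i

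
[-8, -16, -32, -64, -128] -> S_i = -8*2^i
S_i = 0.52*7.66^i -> [0.52, 3.98, 30.51, 233.72, 1790.27]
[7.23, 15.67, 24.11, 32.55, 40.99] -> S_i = 7.23 + 8.44*i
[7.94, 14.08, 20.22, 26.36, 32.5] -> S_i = 7.94 + 6.14*i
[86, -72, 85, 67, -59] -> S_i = Random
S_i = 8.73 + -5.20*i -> [8.73, 3.53, -1.67, -6.87, -12.07]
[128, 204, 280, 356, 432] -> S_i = 128 + 76*i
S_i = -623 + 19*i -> [-623, -604, -585, -566, -547]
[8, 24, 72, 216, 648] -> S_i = 8*3^i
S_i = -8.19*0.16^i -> [-8.19, -1.31, -0.21, -0.03, -0.01]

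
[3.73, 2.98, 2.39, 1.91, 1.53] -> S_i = 3.73*0.80^i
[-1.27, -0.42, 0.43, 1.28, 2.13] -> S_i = -1.27 + 0.85*i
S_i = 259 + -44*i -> [259, 215, 171, 127, 83]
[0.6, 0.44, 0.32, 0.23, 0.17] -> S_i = 0.60*0.73^i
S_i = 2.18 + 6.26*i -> [2.18, 8.44, 14.7, 20.96, 27.22]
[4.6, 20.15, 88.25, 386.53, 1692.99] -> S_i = 4.60*4.38^i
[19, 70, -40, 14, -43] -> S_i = Random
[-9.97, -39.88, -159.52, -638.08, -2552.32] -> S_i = -9.97*4.00^i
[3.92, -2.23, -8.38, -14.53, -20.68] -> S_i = 3.92 + -6.15*i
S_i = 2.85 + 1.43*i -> [2.85, 4.28, 5.71, 7.14, 8.57]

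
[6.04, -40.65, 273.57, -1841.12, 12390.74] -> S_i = 6.04*(-6.73)^i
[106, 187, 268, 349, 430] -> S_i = 106 + 81*i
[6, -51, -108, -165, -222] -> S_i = 6 + -57*i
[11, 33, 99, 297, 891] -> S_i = 11*3^i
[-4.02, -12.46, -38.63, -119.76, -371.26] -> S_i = -4.02*3.10^i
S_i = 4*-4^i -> [4, -16, 64, -256, 1024]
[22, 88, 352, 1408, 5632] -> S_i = 22*4^i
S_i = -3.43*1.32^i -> [-3.43, -4.53, -5.98, -7.89, -10.41]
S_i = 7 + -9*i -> [7, -2, -11, -20, -29]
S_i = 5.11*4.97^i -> [5.11, 25.4, 126.22, 627.32, 3117.79]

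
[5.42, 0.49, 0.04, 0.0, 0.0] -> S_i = 5.42*0.09^i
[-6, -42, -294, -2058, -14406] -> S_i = -6*7^i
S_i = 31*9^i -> [31, 279, 2511, 22599, 203391]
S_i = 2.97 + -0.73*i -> [2.97, 2.24, 1.51, 0.78, 0.05]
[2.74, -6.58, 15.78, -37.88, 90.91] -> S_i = 2.74*(-2.40)^i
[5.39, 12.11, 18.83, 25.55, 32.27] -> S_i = 5.39 + 6.72*i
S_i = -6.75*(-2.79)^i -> [-6.75, 18.83, -52.54, 146.59, -409.0]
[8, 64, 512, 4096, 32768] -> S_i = 8*8^i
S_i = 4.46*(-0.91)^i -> [4.46, -4.06, 3.69, -3.36, 3.06]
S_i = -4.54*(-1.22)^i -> [-4.54, 5.54, -6.76, 8.24, -10.06]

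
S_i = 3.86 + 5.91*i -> [3.86, 9.77, 15.68, 21.59, 27.5]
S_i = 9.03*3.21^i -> [9.03, 28.99, 93.05, 298.68, 958.76]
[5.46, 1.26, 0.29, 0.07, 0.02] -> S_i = 5.46*0.23^i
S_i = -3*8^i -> [-3, -24, -192, -1536, -12288]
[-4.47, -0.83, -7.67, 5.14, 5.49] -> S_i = Random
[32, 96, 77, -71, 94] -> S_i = Random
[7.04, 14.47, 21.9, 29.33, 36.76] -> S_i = 7.04 + 7.43*i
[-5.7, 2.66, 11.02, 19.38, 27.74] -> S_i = -5.70 + 8.36*i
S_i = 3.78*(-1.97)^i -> [3.78, -7.45, 14.67, -28.9, 56.93]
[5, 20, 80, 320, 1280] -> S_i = 5*4^i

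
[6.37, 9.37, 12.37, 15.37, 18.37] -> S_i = 6.37 + 3.00*i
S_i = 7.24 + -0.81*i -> [7.24, 6.43, 5.62, 4.81, 4.0]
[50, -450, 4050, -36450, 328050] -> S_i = 50*-9^i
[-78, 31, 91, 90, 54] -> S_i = Random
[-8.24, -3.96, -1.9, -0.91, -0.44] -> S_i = -8.24*0.48^i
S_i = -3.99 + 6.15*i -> [-3.99, 2.16, 8.31, 14.46, 20.61]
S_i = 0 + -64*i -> [0, -64, -128, -192, -256]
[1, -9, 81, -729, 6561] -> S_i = 1*-9^i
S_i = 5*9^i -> [5, 45, 405, 3645, 32805]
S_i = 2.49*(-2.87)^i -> [2.49, -7.15, 20.51, -58.86, 168.94]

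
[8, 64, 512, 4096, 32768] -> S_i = 8*8^i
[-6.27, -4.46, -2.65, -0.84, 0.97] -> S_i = -6.27 + 1.81*i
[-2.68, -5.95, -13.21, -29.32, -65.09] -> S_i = -2.68*2.22^i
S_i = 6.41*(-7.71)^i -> [6.41, -49.42, 381.04, -2937.79, 22650.38]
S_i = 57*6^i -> [57, 342, 2052, 12312, 73872]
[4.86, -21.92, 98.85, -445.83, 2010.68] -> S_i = 4.86*(-4.51)^i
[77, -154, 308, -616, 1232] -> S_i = 77*-2^i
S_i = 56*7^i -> [56, 392, 2744, 19208, 134456]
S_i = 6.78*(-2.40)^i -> [6.78, -16.27, 39.05, -93.73, 224.94]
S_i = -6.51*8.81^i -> [-6.51, -57.35, -505.28, -4451.52, -39217.93]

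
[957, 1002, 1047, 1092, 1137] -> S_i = 957 + 45*i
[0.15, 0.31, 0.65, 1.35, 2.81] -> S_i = 0.15*2.08^i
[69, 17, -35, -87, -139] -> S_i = 69 + -52*i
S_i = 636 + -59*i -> [636, 577, 518, 459, 400]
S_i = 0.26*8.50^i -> [0.26, 2.21, 18.78, 159.67, 1357.22]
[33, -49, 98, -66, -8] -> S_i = Random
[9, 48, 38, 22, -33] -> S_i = Random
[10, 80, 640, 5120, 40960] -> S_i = 10*8^i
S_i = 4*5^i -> [4, 20, 100, 500, 2500]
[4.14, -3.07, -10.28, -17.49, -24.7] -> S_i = 4.14 + -7.21*i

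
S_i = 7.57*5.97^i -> [7.57, 45.19, 269.8, 1610.72, 9615.97]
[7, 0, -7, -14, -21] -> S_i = 7 + -7*i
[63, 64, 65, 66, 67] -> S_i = 63 + 1*i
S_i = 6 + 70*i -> [6, 76, 146, 216, 286]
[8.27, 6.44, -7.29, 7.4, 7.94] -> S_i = Random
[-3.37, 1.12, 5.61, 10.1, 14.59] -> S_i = -3.37 + 4.49*i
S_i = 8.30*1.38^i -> [8.3, 11.45, 15.81, 21.81, 30.1]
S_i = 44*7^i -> [44, 308, 2156, 15092, 105644]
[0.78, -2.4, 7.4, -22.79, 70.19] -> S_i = 0.78*(-3.08)^i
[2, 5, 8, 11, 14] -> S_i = 2 + 3*i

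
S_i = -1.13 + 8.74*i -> [-1.13, 7.61, 16.35, 25.09, 33.83]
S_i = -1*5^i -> [-1, -5, -25, -125, -625]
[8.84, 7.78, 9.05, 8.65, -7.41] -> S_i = Random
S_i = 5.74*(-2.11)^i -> [5.74, -12.11, 25.56, -53.92, 113.77]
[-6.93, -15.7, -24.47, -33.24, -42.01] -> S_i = -6.93 + -8.77*i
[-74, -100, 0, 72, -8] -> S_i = Random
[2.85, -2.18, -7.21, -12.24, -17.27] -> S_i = 2.85 + -5.03*i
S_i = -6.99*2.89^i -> [-6.99, -20.2, -58.38, -168.72, -487.61]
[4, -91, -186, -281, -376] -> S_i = 4 + -95*i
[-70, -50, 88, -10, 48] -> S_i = Random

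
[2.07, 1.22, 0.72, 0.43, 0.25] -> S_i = 2.07*0.59^i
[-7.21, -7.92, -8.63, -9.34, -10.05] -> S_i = -7.21 + -0.71*i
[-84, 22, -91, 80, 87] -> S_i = Random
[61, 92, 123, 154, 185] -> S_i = 61 + 31*i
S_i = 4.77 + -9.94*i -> [4.77, -5.17, -15.11, -25.05, -34.99]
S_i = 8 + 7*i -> [8, 15, 22, 29, 36]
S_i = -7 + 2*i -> [-7, -5, -3, -1, 1]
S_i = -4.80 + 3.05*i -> [-4.8, -1.75, 1.3, 4.35, 7.4]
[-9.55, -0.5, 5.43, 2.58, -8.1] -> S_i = Random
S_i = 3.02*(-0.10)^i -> [3.02, -0.3, 0.03, -0.0, 0.0]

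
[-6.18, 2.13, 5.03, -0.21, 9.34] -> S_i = Random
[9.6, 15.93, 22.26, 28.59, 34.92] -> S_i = 9.60 + 6.33*i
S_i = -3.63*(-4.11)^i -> [-3.63, 14.92, -61.32, 252.02, -1035.8]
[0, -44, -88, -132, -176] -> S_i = 0 + -44*i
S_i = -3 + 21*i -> [-3, 18, 39, 60, 81]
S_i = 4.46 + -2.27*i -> [4.46, 2.19, -0.08, -2.35, -4.62]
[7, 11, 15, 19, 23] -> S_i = 7 + 4*i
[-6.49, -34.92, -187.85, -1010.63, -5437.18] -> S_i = -6.49*5.38^i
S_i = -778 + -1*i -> [-778, -779, -780, -781, -782]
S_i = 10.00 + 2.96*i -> [10.0, 12.96, 15.92, 18.88, 21.84]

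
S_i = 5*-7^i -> [5, -35, 245, -1715, 12005]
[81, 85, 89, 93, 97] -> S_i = 81 + 4*i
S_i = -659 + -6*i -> [-659, -665, -671, -677, -683]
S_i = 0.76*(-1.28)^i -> [0.76, -0.97, 1.25, -1.59, 2.04]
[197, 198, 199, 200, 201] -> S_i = 197 + 1*i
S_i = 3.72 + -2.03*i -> [3.72, 1.69, -0.34, -2.37, -4.4]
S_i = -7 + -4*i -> [-7, -11, -15, -19, -23]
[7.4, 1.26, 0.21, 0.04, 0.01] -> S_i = 7.40*0.17^i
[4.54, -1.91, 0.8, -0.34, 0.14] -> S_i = 4.54*(-0.42)^i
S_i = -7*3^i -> [-7, -21, -63, -189, -567]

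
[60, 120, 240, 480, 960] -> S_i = 60*2^i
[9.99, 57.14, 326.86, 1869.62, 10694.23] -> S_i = 9.99*5.72^i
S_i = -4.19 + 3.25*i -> [-4.19, -0.94, 2.31, 5.56, 8.81]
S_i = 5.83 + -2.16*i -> [5.83, 3.67, 1.51, -0.65, -2.81]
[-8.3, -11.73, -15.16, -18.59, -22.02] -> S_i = -8.30 + -3.43*i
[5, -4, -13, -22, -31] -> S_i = 5 + -9*i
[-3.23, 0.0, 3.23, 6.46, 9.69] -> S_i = -3.23 + 3.23*i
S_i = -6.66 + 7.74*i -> [-6.66, 1.08, 8.82, 16.56, 24.3]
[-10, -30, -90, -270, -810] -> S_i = -10*3^i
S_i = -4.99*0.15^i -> [-4.99, -0.75, -0.11, -0.02, -0.0]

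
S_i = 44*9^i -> [44, 396, 3564, 32076, 288684]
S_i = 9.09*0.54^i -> [9.09, 4.91, 2.65, 1.43, 0.77]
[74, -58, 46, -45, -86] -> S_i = Random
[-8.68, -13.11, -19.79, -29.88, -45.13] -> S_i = -8.68*1.51^i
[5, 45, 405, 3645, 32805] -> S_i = 5*9^i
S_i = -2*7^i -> [-2, -14, -98, -686, -4802]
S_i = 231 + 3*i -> [231, 234, 237, 240, 243]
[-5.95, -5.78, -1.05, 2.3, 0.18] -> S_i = Random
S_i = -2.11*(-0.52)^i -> [-2.11, 1.1, -0.57, 0.3, -0.15]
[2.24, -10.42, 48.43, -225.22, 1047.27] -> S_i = 2.24*(-4.65)^i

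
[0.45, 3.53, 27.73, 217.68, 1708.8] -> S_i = 0.45*7.85^i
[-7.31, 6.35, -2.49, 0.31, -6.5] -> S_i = Random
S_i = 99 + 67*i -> [99, 166, 233, 300, 367]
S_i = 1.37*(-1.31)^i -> [1.37, -1.79, 2.35, -3.08, 4.03]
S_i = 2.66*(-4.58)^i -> [2.66, -12.18, 55.8, -255.55, 1170.42]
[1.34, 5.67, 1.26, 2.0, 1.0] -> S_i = Random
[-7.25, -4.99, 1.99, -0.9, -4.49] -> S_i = Random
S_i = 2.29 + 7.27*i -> [2.29, 9.56, 16.83, 24.1, 31.37]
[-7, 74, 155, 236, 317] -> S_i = -7 + 81*i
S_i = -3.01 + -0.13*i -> [-3.01, -3.14, -3.27, -3.4, -3.53]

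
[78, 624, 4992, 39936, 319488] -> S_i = 78*8^i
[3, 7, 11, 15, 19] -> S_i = 3 + 4*i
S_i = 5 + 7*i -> [5, 12, 19, 26, 33]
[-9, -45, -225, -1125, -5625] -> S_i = -9*5^i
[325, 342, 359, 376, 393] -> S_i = 325 + 17*i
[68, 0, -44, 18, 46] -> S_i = Random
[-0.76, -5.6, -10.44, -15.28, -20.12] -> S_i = -0.76 + -4.84*i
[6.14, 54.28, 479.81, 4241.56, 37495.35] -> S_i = 6.14*8.84^i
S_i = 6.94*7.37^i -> [6.94, 51.15, 376.96, 2778.19, 20475.26]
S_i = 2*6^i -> [2, 12, 72, 432, 2592]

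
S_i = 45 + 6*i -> [45, 51, 57, 63, 69]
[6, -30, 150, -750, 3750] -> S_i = 6*-5^i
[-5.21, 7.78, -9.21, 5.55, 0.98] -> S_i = Random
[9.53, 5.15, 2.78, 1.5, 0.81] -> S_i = 9.53*0.54^i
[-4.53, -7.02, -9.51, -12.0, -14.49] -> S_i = -4.53 + -2.49*i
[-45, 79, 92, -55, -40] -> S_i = Random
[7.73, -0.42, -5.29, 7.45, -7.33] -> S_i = Random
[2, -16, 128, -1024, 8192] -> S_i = 2*-8^i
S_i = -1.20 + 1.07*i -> [-1.2, -0.13, 0.94, 2.01, 3.08]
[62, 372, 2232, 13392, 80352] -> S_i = 62*6^i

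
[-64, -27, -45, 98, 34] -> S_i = Random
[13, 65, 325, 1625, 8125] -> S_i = 13*5^i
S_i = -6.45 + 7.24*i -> [-6.45, 0.79, 8.03, 15.27, 22.51]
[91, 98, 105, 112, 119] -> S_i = 91 + 7*i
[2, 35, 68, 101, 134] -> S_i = 2 + 33*i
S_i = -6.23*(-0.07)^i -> [-6.23, 0.44, -0.03, 0.0, -0.0]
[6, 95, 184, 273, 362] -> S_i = 6 + 89*i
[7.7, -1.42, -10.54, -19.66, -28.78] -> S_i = 7.70 + -9.12*i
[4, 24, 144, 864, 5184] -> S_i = 4*6^i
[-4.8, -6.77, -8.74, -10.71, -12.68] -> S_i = -4.80 + -1.97*i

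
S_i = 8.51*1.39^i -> [8.51, 11.83, 16.44, 22.85, 31.77]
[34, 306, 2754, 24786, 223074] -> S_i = 34*9^i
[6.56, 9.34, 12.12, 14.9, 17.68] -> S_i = 6.56 + 2.78*i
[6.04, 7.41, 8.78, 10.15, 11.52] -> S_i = 6.04 + 1.37*i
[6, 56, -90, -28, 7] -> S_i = Random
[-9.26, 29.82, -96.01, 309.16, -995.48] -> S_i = -9.26*(-3.22)^i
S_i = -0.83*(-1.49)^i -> [-0.83, 1.24, -1.84, 2.75, -4.09]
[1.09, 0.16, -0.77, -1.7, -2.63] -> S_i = 1.09 + -0.93*i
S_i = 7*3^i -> [7, 21, 63, 189, 567]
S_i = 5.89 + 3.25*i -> [5.89, 9.14, 12.39, 15.64, 18.89]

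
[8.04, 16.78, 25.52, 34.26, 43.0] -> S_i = 8.04 + 8.74*i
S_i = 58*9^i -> [58, 522, 4698, 42282, 380538]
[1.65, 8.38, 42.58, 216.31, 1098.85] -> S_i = 1.65*5.08^i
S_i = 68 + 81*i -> [68, 149, 230, 311, 392]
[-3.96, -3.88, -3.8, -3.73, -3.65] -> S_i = -3.96*0.98^i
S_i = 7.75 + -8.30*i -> [7.75, -0.55, -8.85, -17.15, -25.45]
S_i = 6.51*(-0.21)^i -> [6.51, -1.37, 0.29, -0.06, 0.01]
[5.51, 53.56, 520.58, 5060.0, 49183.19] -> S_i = 5.51*9.72^i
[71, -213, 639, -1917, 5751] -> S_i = 71*-3^i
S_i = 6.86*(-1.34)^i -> [6.86, -9.19, 12.32, -16.51, 22.12]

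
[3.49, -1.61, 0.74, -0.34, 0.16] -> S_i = 3.49*(-0.46)^i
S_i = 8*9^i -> [8, 72, 648, 5832, 52488]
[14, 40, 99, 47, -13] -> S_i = Random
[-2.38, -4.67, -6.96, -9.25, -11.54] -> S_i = -2.38 + -2.29*i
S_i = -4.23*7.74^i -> [-4.23, -32.74, -253.41, -1961.39, -15181.13]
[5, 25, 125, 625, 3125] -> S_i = 5*5^i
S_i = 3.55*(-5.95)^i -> [3.55, -21.12, 125.68, -747.79, 4449.35]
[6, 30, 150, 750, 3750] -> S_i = 6*5^i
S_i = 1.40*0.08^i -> [1.4, 0.11, 0.01, 0.0, 0.0]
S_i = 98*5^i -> [98, 490, 2450, 12250, 61250]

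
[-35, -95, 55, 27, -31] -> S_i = Random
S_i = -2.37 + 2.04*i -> [-2.37, -0.33, 1.71, 3.75, 5.79]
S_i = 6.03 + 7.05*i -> [6.03, 13.08, 20.13, 27.18, 34.23]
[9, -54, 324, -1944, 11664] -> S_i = 9*-6^i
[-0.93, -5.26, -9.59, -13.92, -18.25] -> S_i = -0.93 + -4.33*i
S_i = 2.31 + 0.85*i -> [2.31, 3.16, 4.01, 4.86, 5.71]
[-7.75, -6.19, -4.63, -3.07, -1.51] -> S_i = -7.75 + 1.56*i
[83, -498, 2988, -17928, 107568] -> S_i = 83*-6^i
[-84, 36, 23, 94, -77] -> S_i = Random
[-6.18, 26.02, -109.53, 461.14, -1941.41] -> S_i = -6.18*(-4.21)^i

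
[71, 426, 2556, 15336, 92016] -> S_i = 71*6^i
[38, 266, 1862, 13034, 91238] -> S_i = 38*7^i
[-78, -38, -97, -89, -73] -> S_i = Random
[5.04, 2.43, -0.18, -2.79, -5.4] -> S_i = 5.04 + -2.61*i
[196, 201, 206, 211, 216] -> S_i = 196 + 5*i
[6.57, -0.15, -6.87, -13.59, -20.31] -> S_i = 6.57 + -6.72*i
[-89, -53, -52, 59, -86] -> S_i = Random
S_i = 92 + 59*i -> [92, 151, 210, 269, 328]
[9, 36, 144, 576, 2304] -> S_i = 9*4^i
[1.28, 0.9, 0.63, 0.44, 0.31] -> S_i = 1.28*0.70^i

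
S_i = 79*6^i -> [79, 474, 2844, 17064, 102384]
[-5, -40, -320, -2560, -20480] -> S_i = -5*8^i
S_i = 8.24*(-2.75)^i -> [8.24, -22.66, 62.32, -171.37, 471.26]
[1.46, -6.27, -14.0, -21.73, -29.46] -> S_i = 1.46 + -7.73*i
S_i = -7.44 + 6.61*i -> [-7.44, -0.83, 5.78, 12.39, 19.0]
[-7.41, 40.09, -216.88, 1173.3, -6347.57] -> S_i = -7.41*(-5.41)^i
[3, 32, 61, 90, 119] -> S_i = 3 + 29*i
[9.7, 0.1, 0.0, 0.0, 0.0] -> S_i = 9.70*0.01^i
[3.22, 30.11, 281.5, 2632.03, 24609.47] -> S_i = 3.22*9.35^i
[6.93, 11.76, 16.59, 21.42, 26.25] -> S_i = 6.93 + 4.83*i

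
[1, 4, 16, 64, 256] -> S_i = 1*4^i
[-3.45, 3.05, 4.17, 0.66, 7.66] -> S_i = Random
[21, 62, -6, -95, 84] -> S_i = Random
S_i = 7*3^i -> [7, 21, 63, 189, 567]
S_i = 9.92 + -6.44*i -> [9.92, 3.48, -2.96, -9.4, -15.84]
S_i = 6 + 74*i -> [6, 80, 154, 228, 302]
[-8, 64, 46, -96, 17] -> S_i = Random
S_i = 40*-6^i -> [40, -240, 1440, -8640, 51840]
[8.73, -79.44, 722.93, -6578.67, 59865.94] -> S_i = 8.73*(-9.10)^i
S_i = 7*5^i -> [7, 35, 175, 875, 4375]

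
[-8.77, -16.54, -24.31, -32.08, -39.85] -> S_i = -8.77 + -7.77*i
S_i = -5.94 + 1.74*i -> [-5.94, -4.2, -2.46, -0.72, 1.02]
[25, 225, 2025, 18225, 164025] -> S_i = 25*9^i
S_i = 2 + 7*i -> [2, 9, 16, 23, 30]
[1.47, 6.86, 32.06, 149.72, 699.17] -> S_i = 1.47*4.67^i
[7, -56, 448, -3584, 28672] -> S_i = 7*-8^i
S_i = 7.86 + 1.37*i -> [7.86, 9.23, 10.6, 11.97, 13.34]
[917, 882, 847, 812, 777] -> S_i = 917 + -35*i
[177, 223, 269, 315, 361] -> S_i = 177 + 46*i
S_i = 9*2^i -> [9, 18, 36, 72, 144]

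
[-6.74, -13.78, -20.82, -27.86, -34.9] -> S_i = -6.74 + -7.04*i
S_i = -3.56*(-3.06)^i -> [-3.56, 10.89, -33.33, 102.0, -312.13]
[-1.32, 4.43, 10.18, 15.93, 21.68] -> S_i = -1.32 + 5.75*i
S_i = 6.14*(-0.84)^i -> [6.14, -5.16, 4.33, -3.64, 3.06]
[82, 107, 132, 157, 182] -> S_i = 82 + 25*i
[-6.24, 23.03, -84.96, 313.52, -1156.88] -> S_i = -6.24*(-3.69)^i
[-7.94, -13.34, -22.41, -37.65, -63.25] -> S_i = -7.94*1.68^i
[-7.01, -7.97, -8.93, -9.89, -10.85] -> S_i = -7.01 + -0.96*i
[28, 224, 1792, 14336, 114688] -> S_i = 28*8^i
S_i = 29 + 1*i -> [29, 30, 31, 32, 33]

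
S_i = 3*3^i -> [3, 9, 27, 81, 243]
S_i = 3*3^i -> [3, 9, 27, 81, 243]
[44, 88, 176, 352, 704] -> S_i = 44*2^i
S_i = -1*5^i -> [-1, -5, -25, -125, -625]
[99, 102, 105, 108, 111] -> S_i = 99 + 3*i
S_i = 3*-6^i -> [3, -18, 108, -648, 3888]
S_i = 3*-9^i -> [3, -27, 243, -2187, 19683]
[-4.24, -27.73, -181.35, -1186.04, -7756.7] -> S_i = -4.24*6.54^i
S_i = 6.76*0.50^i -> [6.76, 3.38, 1.69, 0.84, 0.42]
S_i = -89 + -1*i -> [-89, -90, -91, -92, -93]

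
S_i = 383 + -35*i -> [383, 348, 313, 278, 243]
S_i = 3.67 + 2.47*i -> [3.67, 6.14, 8.61, 11.08, 13.55]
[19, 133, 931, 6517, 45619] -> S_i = 19*7^i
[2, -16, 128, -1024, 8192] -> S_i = 2*-8^i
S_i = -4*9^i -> [-4, -36, -324, -2916, -26244]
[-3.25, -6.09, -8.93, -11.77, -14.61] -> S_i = -3.25 + -2.84*i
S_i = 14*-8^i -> [14, -112, 896, -7168, 57344]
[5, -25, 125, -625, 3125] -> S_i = 5*-5^i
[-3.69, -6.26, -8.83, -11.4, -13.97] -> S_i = -3.69 + -2.57*i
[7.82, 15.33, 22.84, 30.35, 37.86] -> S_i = 7.82 + 7.51*i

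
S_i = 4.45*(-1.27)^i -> [4.45, -5.65, 7.18, -9.12, 11.58]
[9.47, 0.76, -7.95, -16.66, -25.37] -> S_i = 9.47 + -8.71*i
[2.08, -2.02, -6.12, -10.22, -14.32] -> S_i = 2.08 + -4.10*i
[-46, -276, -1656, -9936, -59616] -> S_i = -46*6^i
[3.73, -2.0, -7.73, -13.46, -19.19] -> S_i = 3.73 + -5.73*i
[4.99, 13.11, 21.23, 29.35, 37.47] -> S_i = 4.99 + 8.12*i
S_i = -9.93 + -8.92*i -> [-9.93, -18.85, -27.77, -36.69, -45.61]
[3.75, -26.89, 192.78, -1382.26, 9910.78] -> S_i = 3.75*(-7.17)^i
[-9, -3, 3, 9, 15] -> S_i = -9 + 6*i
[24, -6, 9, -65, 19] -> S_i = Random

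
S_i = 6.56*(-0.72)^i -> [6.56, -4.72, 3.4, -2.45, 1.76]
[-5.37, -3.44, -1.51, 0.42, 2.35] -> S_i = -5.37 + 1.93*i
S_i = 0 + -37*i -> [0, -37, -74, -111, -148]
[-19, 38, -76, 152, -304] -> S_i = -19*-2^i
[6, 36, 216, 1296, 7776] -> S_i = 6*6^i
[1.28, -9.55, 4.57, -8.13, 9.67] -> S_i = Random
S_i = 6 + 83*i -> [6, 89, 172, 255, 338]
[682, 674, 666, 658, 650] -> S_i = 682 + -8*i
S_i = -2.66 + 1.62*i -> [-2.66, -1.04, 0.58, 2.2, 3.82]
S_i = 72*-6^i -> [72, -432, 2592, -15552, 93312]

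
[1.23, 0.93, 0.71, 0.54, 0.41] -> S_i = 1.23*0.76^i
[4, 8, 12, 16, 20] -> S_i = 4 + 4*i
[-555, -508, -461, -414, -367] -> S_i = -555 + 47*i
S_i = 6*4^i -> [6, 24, 96, 384, 1536]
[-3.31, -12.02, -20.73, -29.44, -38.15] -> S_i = -3.31 + -8.71*i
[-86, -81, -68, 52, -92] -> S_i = Random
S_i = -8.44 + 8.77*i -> [-8.44, 0.33, 9.1, 17.87, 26.64]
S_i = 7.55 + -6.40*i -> [7.55, 1.15, -5.25, -11.65, -18.05]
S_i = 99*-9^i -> [99, -891, 8019, -72171, 649539]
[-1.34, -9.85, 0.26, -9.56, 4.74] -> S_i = Random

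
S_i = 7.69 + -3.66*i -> [7.69, 4.03, 0.37, -3.29, -6.95]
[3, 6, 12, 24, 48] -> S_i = 3*2^i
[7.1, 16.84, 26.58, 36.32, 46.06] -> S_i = 7.10 + 9.74*i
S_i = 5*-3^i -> [5, -15, 45, -135, 405]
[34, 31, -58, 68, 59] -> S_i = Random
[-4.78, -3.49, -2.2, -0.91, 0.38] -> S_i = -4.78 + 1.29*i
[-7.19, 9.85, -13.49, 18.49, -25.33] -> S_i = -7.19*(-1.37)^i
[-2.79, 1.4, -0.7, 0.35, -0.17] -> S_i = -2.79*(-0.50)^i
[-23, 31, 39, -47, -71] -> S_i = Random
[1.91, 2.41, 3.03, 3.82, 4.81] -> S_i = 1.91*1.26^i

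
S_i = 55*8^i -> [55, 440, 3520, 28160, 225280]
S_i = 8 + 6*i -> [8, 14, 20, 26, 32]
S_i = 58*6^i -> [58, 348, 2088, 12528, 75168]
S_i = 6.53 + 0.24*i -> [6.53, 6.77, 7.01, 7.25, 7.49]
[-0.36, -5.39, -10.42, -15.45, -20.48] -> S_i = -0.36 + -5.03*i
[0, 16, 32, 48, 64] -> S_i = 0 + 16*i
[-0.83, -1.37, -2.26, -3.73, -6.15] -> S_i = -0.83*1.65^i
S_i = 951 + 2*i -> [951, 953, 955, 957, 959]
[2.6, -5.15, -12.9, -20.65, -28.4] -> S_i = 2.60 + -7.75*i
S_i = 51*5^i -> [51, 255, 1275, 6375, 31875]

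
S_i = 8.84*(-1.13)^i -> [8.84, -9.99, 11.29, -12.76, 14.41]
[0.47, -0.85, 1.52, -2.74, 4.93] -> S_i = 0.47*(-1.80)^i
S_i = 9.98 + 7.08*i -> [9.98, 17.06, 24.14, 31.22, 38.3]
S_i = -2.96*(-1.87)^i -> [-2.96, 5.54, -10.35, 19.36, -36.2]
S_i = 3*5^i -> [3, 15, 75, 375, 1875]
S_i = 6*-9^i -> [6, -54, 486, -4374, 39366]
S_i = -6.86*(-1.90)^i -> [-6.86, 13.03, -24.76, 47.05, -89.4]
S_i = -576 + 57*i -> [-576, -519, -462, -405, -348]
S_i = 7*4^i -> [7, 28, 112, 448, 1792]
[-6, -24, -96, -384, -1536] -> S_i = -6*4^i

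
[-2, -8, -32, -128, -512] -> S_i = -2*4^i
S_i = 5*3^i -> [5, 15, 45, 135, 405]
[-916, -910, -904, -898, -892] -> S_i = -916 + 6*i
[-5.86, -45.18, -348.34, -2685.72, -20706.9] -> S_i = -5.86*7.71^i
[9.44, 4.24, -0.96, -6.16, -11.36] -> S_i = 9.44 + -5.20*i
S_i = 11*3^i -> [11, 33, 99, 297, 891]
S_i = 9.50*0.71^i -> [9.5, 6.74, 4.79, 3.4, 2.41]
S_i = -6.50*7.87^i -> [-6.5, -51.16, -402.59, -3168.38, -24935.17]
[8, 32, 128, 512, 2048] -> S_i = 8*4^i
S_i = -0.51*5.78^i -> [-0.51, -2.95, -17.04, -98.48, -569.22]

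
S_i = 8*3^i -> [8, 24, 72, 216, 648]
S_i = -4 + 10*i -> [-4, 6, 16, 26, 36]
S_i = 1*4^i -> [1, 4, 16, 64, 256]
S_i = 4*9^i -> [4, 36, 324, 2916, 26244]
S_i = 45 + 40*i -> [45, 85, 125, 165, 205]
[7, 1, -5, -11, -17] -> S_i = 7 + -6*i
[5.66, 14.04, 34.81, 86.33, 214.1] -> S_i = 5.66*2.48^i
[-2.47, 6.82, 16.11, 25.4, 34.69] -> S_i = -2.47 + 9.29*i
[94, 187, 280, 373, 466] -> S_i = 94 + 93*i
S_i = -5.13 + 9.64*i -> [-5.13, 4.51, 14.15, 23.79, 33.43]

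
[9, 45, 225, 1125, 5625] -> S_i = 9*5^i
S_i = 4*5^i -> [4, 20, 100, 500, 2500]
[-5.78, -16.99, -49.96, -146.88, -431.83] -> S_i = -5.78*2.94^i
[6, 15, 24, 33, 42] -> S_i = 6 + 9*i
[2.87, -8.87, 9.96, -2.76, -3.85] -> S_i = Random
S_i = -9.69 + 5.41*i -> [-9.69, -4.28, 1.13, 6.54, 11.95]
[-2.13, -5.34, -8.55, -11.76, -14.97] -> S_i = -2.13 + -3.21*i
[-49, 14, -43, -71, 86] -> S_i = Random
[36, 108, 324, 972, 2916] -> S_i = 36*3^i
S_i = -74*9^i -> [-74, -666, -5994, -53946, -485514]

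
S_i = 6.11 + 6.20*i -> [6.11, 12.31, 18.51, 24.71, 30.91]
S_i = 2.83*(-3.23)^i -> [2.83, -9.14, 29.53, -95.37, 308.03]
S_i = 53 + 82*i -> [53, 135, 217, 299, 381]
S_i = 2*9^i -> [2, 18, 162, 1458, 13122]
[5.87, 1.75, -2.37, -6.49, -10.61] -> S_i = 5.87 + -4.12*i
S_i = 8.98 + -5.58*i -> [8.98, 3.4, -2.18, -7.76, -13.34]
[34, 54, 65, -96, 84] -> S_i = Random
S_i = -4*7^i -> [-4, -28, -196, -1372, -9604]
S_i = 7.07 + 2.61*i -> [7.07, 9.68, 12.29, 14.9, 17.51]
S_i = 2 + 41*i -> [2, 43, 84, 125, 166]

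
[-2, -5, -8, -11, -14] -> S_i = -2 + -3*i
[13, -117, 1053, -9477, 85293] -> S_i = 13*-9^i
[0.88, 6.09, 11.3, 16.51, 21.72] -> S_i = 0.88 + 5.21*i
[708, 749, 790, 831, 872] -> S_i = 708 + 41*i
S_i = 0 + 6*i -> [0, 6, 12, 18, 24]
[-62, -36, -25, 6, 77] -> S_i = Random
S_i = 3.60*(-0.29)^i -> [3.6, -1.04, 0.3, -0.09, 0.03]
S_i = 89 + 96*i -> [89, 185, 281, 377, 473]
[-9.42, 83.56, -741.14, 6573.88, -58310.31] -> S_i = -9.42*(-8.87)^i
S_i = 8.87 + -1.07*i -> [8.87, 7.8, 6.73, 5.66, 4.59]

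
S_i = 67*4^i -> [67, 268, 1072, 4288, 17152]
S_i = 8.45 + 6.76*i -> [8.45, 15.21, 21.97, 28.73, 35.49]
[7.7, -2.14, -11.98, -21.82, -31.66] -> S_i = 7.70 + -9.84*i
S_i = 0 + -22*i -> [0, -22, -44, -66, -88]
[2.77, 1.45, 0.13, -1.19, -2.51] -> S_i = 2.77 + -1.32*i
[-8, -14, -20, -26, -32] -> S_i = -8 + -6*i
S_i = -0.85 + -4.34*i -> [-0.85, -5.19, -9.53, -13.87, -18.21]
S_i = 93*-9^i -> [93, -837, 7533, -67797, 610173]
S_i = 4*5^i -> [4, 20, 100, 500, 2500]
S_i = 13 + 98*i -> [13, 111, 209, 307, 405]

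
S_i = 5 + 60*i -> [5, 65, 125, 185, 245]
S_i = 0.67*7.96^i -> [0.67, 5.33, 42.45, 337.92, 2689.84]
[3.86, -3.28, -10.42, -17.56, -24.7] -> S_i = 3.86 + -7.14*i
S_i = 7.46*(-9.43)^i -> [7.46, -70.35, 663.38, -6255.67, 58990.98]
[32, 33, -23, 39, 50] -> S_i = Random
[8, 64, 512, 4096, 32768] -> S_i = 8*8^i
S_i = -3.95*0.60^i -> [-3.95, -2.37, -1.42, -0.85, -0.51]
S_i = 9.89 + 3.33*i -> [9.89, 13.22, 16.55, 19.88, 23.21]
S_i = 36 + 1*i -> [36, 37, 38, 39, 40]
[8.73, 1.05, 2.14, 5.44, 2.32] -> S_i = Random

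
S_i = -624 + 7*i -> [-624, -617, -610, -603, -596]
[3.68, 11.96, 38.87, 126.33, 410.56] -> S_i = 3.68*3.25^i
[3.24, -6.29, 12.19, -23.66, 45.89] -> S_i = 3.24*(-1.94)^i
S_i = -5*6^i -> [-5, -30, -180, -1080, -6480]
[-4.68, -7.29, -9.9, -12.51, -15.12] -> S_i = -4.68 + -2.61*i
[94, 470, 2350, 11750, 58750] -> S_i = 94*5^i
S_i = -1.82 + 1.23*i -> [-1.82, -0.59, 0.64, 1.87, 3.1]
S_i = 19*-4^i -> [19, -76, 304, -1216, 4864]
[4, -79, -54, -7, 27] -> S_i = Random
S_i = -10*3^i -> [-10, -30, -90, -270, -810]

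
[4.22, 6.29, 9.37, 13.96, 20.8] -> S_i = 4.22*1.49^i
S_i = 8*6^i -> [8, 48, 288, 1728, 10368]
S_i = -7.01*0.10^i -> [-7.01, -0.7, -0.07, -0.01, -0.0]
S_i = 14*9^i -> [14, 126, 1134, 10206, 91854]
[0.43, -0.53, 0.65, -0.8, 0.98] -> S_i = 0.43*(-1.23)^i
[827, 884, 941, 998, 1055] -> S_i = 827 + 57*i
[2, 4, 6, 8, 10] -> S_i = 2 + 2*i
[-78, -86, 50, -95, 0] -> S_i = Random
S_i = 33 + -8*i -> [33, 25, 17, 9, 1]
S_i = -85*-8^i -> [-85, 680, -5440, 43520, -348160]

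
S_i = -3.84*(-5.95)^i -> [-3.84, 22.85, -135.95, 808.88, -4812.81]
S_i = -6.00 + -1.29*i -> [-6.0, -7.29, -8.58, -9.87, -11.16]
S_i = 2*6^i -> [2, 12, 72, 432, 2592]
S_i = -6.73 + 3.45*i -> [-6.73, -3.28, 0.17, 3.62, 7.07]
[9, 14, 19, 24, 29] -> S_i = 9 + 5*i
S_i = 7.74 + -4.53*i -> [7.74, 3.21, -1.32, -5.85, -10.38]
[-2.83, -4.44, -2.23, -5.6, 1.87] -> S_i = Random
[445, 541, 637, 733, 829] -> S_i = 445 + 96*i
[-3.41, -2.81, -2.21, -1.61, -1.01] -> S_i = -3.41 + 0.60*i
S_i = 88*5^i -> [88, 440, 2200, 11000, 55000]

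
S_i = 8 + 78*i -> [8, 86, 164, 242, 320]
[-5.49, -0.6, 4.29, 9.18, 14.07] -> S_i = -5.49 + 4.89*i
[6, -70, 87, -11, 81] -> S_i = Random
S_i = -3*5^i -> [-3, -15, -75, -375, -1875]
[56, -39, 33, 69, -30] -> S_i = Random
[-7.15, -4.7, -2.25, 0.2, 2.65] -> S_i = -7.15 + 2.45*i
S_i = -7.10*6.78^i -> [-7.1, -48.14, -326.38, -2212.83, -15002.97]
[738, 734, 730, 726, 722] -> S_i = 738 + -4*i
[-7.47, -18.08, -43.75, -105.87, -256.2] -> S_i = -7.47*2.42^i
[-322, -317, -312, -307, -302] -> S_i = -322 + 5*i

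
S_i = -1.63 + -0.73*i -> [-1.63, -2.36, -3.09, -3.82, -4.55]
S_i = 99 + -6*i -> [99, 93, 87, 81, 75]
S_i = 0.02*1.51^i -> [0.02, 0.03, 0.05, 0.07, 0.1]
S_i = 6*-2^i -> [6, -12, 24, -48, 96]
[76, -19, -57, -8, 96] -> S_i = Random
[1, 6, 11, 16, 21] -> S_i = 1 + 5*i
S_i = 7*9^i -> [7, 63, 567, 5103, 45927]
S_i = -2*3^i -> [-2, -6, -18, -54, -162]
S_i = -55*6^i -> [-55, -330, -1980, -11880, -71280]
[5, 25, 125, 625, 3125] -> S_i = 5*5^i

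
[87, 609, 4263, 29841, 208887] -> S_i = 87*7^i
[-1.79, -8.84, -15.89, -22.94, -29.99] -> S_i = -1.79 + -7.05*i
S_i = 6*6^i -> [6, 36, 216, 1296, 7776]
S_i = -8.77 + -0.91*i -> [-8.77, -9.68, -10.59, -11.5, -12.41]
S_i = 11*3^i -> [11, 33, 99, 297, 891]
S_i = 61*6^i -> [61, 366, 2196, 13176, 79056]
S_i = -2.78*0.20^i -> [-2.78, -0.56, -0.11, -0.02, -0.0]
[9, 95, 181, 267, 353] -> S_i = 9 + 86*i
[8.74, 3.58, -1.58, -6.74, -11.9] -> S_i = 8.74 + -5.16*i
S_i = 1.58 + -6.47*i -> [1.58, -4.89, -11.36, -17.83, -24.3]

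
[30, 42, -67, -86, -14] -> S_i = Random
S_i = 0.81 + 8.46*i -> [0.81, 9.27, 17.73, 26.19, 34.65]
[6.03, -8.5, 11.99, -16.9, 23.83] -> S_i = 6.03*(-1.41)^i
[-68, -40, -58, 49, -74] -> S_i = Random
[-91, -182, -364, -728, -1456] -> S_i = -91*2^i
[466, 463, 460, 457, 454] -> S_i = 466 + -3*i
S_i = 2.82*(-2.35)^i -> [2.82, -6.63, 15.57, -36.6, 86.0]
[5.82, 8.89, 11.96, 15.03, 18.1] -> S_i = 5.82 + 3.07*i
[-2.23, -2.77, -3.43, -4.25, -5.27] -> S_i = -2.23*1.24^i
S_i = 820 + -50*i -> [820, 770, 720, 670, 620]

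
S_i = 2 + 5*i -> [2, 7, 12, 17, 22]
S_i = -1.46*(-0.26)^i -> [-1.46, 0.38, -0.1, 0.03, -0.01]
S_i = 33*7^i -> [33, 231, 1617, 11319, 79233]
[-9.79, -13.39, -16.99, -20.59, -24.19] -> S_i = -9.79 + -3.60*i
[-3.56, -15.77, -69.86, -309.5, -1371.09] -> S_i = -3.56*4.43^i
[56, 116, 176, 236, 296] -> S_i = 56 + 60*i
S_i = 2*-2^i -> [2, -4, 8, -16, 32]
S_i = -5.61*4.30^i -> [-5.61, -24.12, -103.73, -446.03, -1917.95]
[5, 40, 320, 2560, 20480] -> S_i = 5*8^i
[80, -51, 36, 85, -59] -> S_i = Random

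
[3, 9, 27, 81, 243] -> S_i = 3*3^i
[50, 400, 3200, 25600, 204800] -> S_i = 50*8^i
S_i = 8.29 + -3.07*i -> [8.29, 5.22, 2.15, -0.92, -3.99]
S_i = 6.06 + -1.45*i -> [6.06, 4.61, 3.16, 1.71, 0.26]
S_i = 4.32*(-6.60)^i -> [4.32, -28.51, 188.18, -1241.98, 8197.09]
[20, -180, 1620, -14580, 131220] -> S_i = 20*-9^i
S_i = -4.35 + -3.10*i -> [-4.35, -7.45, -10.55, -13.65, -16.75]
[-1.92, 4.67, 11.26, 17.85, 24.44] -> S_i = -1.92 + 6.59*i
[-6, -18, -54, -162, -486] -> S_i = -6*3^i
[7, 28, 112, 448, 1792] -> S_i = 7*4^i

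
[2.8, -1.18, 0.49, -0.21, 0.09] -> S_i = 2.80*(-0.42)^i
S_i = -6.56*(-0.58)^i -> [-6.56, 3.8, -2.21, 1.28, -0.74]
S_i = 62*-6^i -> [62, -372, 2232, -13392, 80352]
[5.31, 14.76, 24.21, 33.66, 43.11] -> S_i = 5.31 + 9.45*i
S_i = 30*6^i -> [30, 180, 1080, 6480, 38880]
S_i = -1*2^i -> [-1, -2, -4, -8, -16]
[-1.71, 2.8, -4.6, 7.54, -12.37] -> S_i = -1.71*(-1.64)^i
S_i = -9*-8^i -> [-9, 72, -576, 4608, -36864]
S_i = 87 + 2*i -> [87, 89, 91, 93, 95]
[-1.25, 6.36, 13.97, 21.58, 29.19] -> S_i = -1.25 + 7.61*i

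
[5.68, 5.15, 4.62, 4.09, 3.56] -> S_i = 5.68 + -0.53*i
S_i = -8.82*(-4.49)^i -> [-8.82, 39.6, -177.81, 798.38, -3584.71]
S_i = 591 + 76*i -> [591, 667, 743, 819, 895]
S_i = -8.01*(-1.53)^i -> [-8.01, 12.26, -18.75, 28.69, -43.89]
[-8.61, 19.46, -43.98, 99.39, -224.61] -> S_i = -8.61*(-2.26)^i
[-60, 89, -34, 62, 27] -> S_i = Random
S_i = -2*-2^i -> [-2, 4, -8, 16, -32]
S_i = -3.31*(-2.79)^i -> [-3.31, 9.23, -25.77, 71.89, -200.56]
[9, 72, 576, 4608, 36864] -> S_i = 9*8^i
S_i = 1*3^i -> [1, 3, 9, 27, 81]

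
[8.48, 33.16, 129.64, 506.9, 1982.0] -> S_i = 8.48*3.91^i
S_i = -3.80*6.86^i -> [-3.8, -26.07, -178.83, -1226.75, -8415.5]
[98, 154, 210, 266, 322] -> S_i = 98 + 56*i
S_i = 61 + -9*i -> [61, 52, 43, 34, 25]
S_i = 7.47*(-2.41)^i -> [7.47, -18.0, 43.39, -104.56, 251.99]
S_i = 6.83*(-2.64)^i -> [6.83, -18.03, 47.6, -125.67, 331.77]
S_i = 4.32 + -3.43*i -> [4.32, 0.89, -2.54, -5.97, -9.4]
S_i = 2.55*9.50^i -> [2.55, 24.22, 230.14, 2186.31, 20769.91]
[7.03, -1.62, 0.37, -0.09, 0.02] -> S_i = 7.03*(-0.23)^i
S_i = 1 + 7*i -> [1, 8, 15, 22, 29]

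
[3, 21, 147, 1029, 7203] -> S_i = 3*7^i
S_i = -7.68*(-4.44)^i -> [-7.68, 34.1, -151.4, 672.22, -2984.65]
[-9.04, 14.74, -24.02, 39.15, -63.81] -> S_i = -9.04*(-1.63)^i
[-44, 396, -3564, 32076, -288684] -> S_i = -44*-9^i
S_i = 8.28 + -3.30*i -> [8.28, 4.98, 1.68, -1.62, -4.92]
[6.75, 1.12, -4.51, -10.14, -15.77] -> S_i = 6.75 + -5.63*i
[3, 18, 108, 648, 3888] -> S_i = 3*6^i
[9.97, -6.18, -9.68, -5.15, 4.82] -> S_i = Random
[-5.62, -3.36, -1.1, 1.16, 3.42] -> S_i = -5.62 + 2.26*i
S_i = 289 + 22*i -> [289, 311, 333, 355, 377]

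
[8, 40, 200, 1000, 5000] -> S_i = 8*5^i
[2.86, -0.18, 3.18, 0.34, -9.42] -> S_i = Random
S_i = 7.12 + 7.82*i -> [7.12, 14.94, 22.76, 30.58, 38.4]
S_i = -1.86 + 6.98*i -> [-1.86, 5.12, 12.1, 19.08, 26.06]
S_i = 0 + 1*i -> [0, 1, 2, 3, 4]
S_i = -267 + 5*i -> [-267, -262, -257, -252, -247]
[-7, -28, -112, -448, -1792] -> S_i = -7*4^i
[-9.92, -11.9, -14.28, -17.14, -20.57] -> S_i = -9.92*1.20^i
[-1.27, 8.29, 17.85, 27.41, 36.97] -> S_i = -1.27 + 9.56*i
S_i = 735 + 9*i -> [735, 744, 753, 762, 771]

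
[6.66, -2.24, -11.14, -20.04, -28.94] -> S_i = 6.66 + -8.90*i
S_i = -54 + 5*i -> [-54, -49, -44, -39, -34]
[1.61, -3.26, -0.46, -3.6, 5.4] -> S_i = Random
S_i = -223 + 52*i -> [-223, -171, -119, -67, -15]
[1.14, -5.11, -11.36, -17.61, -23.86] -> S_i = 1.14 + -6.25*i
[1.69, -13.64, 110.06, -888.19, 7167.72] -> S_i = 1.69*(-8.07)^i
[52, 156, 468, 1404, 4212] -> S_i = 52*3^i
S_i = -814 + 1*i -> [-814, -813, -812, -811, -810]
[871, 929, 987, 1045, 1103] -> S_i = 871 + 58*i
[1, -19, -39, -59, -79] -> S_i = 1 + -20*i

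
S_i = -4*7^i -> [-4, -28, -196, -1372, -9604]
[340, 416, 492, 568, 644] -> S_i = 340 + 76*i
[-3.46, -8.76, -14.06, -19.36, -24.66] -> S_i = -3.46 + -5.30*i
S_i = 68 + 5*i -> [68, 73, 78, 83, 88]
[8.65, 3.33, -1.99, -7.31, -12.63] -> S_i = 8.65 + -5.32*i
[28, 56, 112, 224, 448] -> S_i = 28*2^i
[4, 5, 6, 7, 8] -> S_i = 4 + 1*i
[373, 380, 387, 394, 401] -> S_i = 373 + 7*i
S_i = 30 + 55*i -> [30, 85, 140, 195, 250]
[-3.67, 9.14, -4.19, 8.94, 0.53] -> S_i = Random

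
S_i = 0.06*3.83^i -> [0.06, 0.23, 0.88, 3.37, 12.91]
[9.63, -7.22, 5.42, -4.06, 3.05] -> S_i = 9.63*(-0.75)^i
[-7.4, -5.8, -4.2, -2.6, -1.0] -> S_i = -7.40 + 1.60*i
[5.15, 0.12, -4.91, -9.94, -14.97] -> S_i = 5.15 + -5.03*i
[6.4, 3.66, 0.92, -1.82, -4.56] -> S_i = 6.40 + -2.74*i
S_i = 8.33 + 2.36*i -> [8.33, 10.69, 13.05, 15.41, 17.77]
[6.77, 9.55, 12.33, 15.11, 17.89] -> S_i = 6.77 + 2.78*i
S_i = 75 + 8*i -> [75, 83, 91, 99, 107]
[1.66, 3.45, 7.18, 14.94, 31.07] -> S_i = 1.66*2.08^i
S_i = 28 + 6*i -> [28, 34, 40, 46, 52]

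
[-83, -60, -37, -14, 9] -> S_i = -83 + 23*i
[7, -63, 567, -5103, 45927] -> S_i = 7*-9^i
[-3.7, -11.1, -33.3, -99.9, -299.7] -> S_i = -3.70*3.00^i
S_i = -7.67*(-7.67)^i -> [-7.67, 58.83, -451.22, 3460.84, -26544.64]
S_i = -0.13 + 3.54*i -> [-0.13, 3.41, 6.95, 10.49, 14.03]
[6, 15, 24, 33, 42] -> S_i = 6 + 9*i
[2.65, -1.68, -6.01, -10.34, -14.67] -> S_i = 2.65 + -4.33*i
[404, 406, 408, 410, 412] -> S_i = 404 + 2*i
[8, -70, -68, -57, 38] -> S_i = Random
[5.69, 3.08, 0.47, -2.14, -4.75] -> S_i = 5.69 + -2.61*i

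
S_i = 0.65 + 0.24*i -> [0.65, 0.89, 1.13, 1.37, 1.61]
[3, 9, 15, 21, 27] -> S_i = 3 + 6*i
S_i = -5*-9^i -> [-5, 45, -405, 3645, -32805]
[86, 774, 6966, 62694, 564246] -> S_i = 86*9^i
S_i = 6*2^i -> [6, 12, 24, 48, 96]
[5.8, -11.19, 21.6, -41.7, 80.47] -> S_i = 5.80*(-1.93)^i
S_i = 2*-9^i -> [2, -18, 162, -1458, 13122]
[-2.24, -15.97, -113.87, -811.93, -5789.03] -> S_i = -2.24*7.13^i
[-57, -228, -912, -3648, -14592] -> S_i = -57*4^i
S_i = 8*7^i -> [8, 56, 392, 2744, 19208]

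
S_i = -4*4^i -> [-4, -16, -64, -256, -1024]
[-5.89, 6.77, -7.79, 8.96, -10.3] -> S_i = -5.89*(-1.15)^i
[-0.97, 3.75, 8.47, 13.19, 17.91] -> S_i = -0.97 + 4.72*i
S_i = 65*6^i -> [65, 390, 2340, 14040, 84240]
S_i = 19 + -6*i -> [19, 13, 7, 1, -5]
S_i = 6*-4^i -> [6, -24, 96, -384, 1536]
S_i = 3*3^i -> [3, 9, 27, 81, 243]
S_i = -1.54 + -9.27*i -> [-1.54, -10.81, -20.08, -29.35, -38.62]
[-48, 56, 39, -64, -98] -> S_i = Random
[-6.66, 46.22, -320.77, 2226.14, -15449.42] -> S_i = -6.66*(-6.94)^i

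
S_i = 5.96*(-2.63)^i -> [5.96, -15.67, 41.22, -108.42, 285.15]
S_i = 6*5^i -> [6, 30, 150, 750, 3750]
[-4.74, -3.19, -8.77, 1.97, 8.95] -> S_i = Random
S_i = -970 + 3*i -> [-970, -967, -964, -961, -958]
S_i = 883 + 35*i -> [883, 918, 953, 988, 1023]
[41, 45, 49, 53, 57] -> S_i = 41 + 4*i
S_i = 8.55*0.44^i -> [8.55, 3.76, 1.66, 0.73, 0.32]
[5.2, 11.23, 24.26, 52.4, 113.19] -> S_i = 5.20*2.16^i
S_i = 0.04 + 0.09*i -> [0.04, 0.13, 0.22, 0.31, 0.4]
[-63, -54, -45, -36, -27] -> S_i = -63 + 9*i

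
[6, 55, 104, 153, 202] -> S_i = 6 + 49*i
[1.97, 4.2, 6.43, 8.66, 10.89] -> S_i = 1.97 + 2.23*i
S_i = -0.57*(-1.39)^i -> [-0.57, 0.79, -1.1, 1.53, -2.13]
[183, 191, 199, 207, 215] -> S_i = 183 + 8*i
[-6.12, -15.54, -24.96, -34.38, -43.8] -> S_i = -6.12 + -9.42*i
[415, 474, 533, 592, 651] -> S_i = 415 + 59*i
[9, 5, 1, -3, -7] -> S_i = 9 + -4*i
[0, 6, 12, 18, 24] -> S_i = 0 + 6*i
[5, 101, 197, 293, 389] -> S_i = 5 + 96*i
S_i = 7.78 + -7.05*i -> [7.78, 0.73, -6.32, -13.37, -20.42]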